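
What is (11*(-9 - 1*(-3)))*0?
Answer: 0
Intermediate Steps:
(11*(-9 - 1*(-3)))*0 = (11*(-9 + 3))*0 = (11*(-6))*0 = -66*0 = 0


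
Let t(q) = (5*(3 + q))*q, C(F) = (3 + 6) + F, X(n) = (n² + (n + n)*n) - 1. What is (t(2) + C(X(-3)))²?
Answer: 7225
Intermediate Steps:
X(n) = -1 + 3*n² (X(n) = (n² + (2*n)*n) - 1 = (n² + 2*n²) - 1 = 3*n² - 1 = -1 + 3*n²)
C(F) = 9 + F
t(q) = q*(15 + 5*q) (t(q) = (15 + 5*q)*q = q*(15 + 5*q))
(t(2) + C(X(-3)))² = (5*2*(3 + 2) + (9 + (-1 + 3*(-3)²)))² = (5*2*5 + (9 + (-1 + 3*9)))² = (50 + (9 + (-1 + 27)))² = (50 + (9 + 26))² = (50 + 35)² = 85² = 7225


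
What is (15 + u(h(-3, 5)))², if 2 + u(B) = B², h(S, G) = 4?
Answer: 841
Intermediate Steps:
u(B) = -2 + B²
(15 + u(h(-3, 5)))² = (15 + (-2 + 4²))² = (15 + (-2 + 16))² = (15 + 14)² = 29² = 841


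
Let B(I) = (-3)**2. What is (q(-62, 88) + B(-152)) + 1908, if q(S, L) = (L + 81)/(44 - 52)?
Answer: 15167/8 ≈ 1895.9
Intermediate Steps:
B(I) = 9
q(S, L) = -81/8 - L/8 (q(S, L) = (81 + L)/(-8) = (81 + L)*(-1/8) = -81/8 - L/8)
(q(-62, 88) + B(-152)) + 1908 = ((-81/8 - 1/8*88) + 9) + 1908 = ((-81/8 - 11) + 9) + 1908 = (-169/8 + 9) + 1908 = -97/8 + 1908 = 15167/8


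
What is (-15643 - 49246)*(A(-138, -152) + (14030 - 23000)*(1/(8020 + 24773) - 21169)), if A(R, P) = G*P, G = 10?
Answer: -7922666284542240/643 ≈ -1.2321e+13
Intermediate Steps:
A(R, P) = 10*P
(-15643 - 49246)*(A(-138, -152) + (14030 - 23000)*(1/(8020 + 24773) - 21169)) = (-15643 - 49246)*(10*(-152) + (14030 - 23000)*(1/(8020 + 24773) - 21169)) = -64889*(-1520 - 8970*(1/32793 - 21169)) = -64889*(-1520 - 8970*(-694195016/32793)) = -64889*(-1520 + 2075643097840/10931) = -64889*2075626482720/10931 = -7922666284542240/643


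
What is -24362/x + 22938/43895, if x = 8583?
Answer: -872493136/376750785 ≈ -2.3158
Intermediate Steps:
-24362/x + 22938/43895 = -24362/8583 + 22938/43895 = -872493136/376750785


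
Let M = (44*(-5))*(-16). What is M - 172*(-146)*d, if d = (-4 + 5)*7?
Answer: 179304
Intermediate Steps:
M = 3520 (M = -220*(-16) = 3520)
d = 7 (d = 1*7 = 7)
M - 172*(-146)*d = 3520 - 172*(-146)*7 = 3520 - (-25112)*7 = 3520 - 1*(-175784) = 3520 + 175784 = 179304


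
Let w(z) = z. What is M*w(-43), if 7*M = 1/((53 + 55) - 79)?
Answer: -43/203 ≈ -0.21182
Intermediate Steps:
M = 1/203 (M = 1/(7*((53 + 55) - 79)) = 1/(7*(108 - 79)) = (⅐)/29 = (⅐)*(1/29) = 1/203 ≈ 0.0049261)
M*w(-43) = (1/203)*(-43) = -43/203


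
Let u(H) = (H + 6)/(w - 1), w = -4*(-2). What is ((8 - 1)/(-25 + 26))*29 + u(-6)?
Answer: 203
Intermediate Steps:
w = 8
u(H) = 6/7 + H/7 (u(H) = (H + 6)/(8 - 1) = (6 + H)/7 = (6 + H)*(⅐) = 6/7 + H/7)
((8 - 1)/(-25 + 26))*29 + u(-6) = ((8 - 1)/(-25 + 26))*29 + (6/7 + (⅐)*(-6)) = (7/1)*29 + (6/7 - 6/7) = (7*1)*29 + 0 = 7*29 + 0 = 203 + 0 = 203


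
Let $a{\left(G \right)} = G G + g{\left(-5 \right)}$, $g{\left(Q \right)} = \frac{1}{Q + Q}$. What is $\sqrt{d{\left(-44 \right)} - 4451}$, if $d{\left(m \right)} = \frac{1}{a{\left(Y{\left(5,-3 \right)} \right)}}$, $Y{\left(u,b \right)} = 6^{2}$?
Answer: $\frac{i \sqrt{747481586541}}{12959} \approx 66.716 i$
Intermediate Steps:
$g{\left(Q \right)} = \frac{1}{2 Q}$
$Y{\left(u,b \right)} = 36$
$a{\left(G \right)} = - \frac{1}{10} + G^{2}$ ($a{\left(G \right)} = G G + \frac{1}{2 \left(-5\right)} = G^{2} + \frac{1}{2} \left(- \frac{1}{5}\right) = G^{2} - \frac{1}{10} = - \frac{1}{10} + G^{2}$)
$d{\left(m \right)} = \frac{10}{12959}$ ($d{\left(m \right)} = \frac{1}{- \frac{1}{10} + 36^{2}} = \frac{1}{- \frac{1}{10} + 1296} = \frac{1}{\frac{12959}{10}} = \frac{10}{12959}$)
$\sqrt{d{\left(-44 \right)} - 4451} = \sqrt{\frac{10}{12959} - 4451} = \sqrt{- \frac{57680499}{12959}} = \frac{i \sqrt{747481586541}}{12959}$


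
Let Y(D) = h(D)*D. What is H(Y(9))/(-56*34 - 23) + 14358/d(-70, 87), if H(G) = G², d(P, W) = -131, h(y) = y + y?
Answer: -31105830/252437 ≈ -123.22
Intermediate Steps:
h(y) = 2*y
Y(D) = 2*D² (Y(D) = (2*D)*D = 2*D²)
H(Y(9))/(-56*34 - 23) + 14358/d(-70, 87) = (2*9²)²/(-56*34 - 23) + 14358/(-131) = (2*81)²/(-1904 - 23) + 14358*(-1/131) = 162²/(-1927) - 14358/131 = 26244*(-1/1927) - 14358/131 = -26244/1927 - 14358/131 = -31105830/252437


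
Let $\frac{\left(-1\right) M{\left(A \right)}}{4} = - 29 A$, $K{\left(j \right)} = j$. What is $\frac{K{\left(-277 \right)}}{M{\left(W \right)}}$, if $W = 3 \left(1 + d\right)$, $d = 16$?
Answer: $- \frac{277}{5916} \approx -0.046822$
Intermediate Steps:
$W = 51$ ($W = 3 \left(1 + 16\right) = 3 \cdot 17 = 51$)
$M{\left(A \right)} = 116 A$ ($M{\left(A \right)} = - 4 \left(- 29 A\right) = 116 A$)
$\frac{K{\left(-277 \right)}}{M{\left(W \right)}} = - \frac{277}{116 \cdot 51} = - \frac{277}{5916}$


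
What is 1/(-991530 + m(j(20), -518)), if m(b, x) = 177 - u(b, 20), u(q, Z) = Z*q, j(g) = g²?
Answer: -1/999353 ≈ -1.0006e-6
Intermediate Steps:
m(b, x) = 177 - 20*b
1/(-991530 + m(j(20), -518)) = 1/(-991530 + (177 - 20*20²)) = 1/(-991530 + (177 - 20*400)) = 1/(-991530 + (177 - 8000)) = 1/(-991530 - 7823) = 1/(-999353) = -1/999353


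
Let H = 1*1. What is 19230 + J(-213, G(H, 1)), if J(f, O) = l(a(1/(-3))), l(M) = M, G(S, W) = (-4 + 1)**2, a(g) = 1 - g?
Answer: 57694/3 ≈ 19231.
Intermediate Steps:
H = 1
G(S, W) = 9 (G(S, W) = (-3)**2 = 9)
J(f, O) = 4/3 (J(f, O) = 1 - 1/(-3) = 1 - 1*(-1/3) = 1 + 1/3 = 4/3)
19230 + J(-213, G(H, 1)) = 19230 + 4/3 = 57694/3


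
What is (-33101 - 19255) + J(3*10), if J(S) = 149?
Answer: -52207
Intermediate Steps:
(-33101 - 19255) + J(3*10) = (-33101 - 19255) + 149 = -52356 + 149 = -52207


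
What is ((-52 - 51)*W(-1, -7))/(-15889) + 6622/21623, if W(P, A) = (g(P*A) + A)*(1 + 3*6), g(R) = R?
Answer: 946/3089 ≈ 0.30625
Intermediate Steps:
W(P, A) = 19*A + 19*A*P (W(P, A) = (P*A + A)*(1 + 3*6) = (A*P + A)*(1 + 18) = (A + A*P)*19 = 19*A + 19*A*P)
((-52 - 51)*W(-1, -7))/(-15889) + 6622/21623 = ((-52 - 51)*(19*(-7)*(1 - 1)))/(-15889) + 6622/21623 = -1957*(-7)*0*(-1/15889) + 6622*(1/21623) = -103*0*(-1/15889) + 946/3089 = 0*(-1/15889) + 946/3089 = 0 + 946/3089 = 946/3089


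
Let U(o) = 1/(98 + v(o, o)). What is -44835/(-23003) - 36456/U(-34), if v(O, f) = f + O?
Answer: -25157876205/23003 ≈ -1.0937e+6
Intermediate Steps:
v(O, f) = O + f
U(o) = 1/(98 + 2*o) (U(o) = 1/(98 + (o + o)) = 1/(98 + 2*o))
-44835/(-23003) - 36456/U(-34) = -44835/(-23003) - 36456/(1/(2*(49 - 34))) = -44835*(-1/23003) - 36456/((½)/15) = 44835/23003 - 36456/((½)*(1/15)) = 44835/23003 - 36456/1/30 = 44835/23003 - 36456*30 = 44835/23003 - 1093680 = -25157876205/23003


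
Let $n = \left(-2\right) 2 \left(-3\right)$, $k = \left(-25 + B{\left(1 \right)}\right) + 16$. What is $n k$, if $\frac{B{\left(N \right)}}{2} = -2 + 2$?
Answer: $-108$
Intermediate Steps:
$B{\left(N \right)} = 0$ ($B{\left(N \right)} = 2 \left(-2 + 2\right) = 2 \cdot 0 = 0$)
$k = -9$ ($k = \left(-25 + 0\right) + 16 = -25 + 16 = -9$)
$n = 12$ ($n = \left(-4\right) \left(-3\right) = 12$)
$n k = 12 \left(-9\right) = -108$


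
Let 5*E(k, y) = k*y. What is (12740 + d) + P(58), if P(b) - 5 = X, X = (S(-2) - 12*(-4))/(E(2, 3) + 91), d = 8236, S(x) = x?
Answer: 9672471/461 ≈ 20982.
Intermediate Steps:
E(k, y) = k*y/5 (E(k, y) = (k*y)/5 = k*y/5)
X = 230/461 (X = (-2 - 12*(-4))/((1/5)*2*3 + 91) = (-2 + 48)/(6/5 + 91) = 46/(461/5) = 46*(5/461) = 230/461 ≈ 0.49892)
P(b) = 2535/461 (P(b) = 5 + 230/461 = 2535/461)
(12740 + d) + P(58) = (12740 + 8236) + 2535/461 = 20976 + 2535/461 = 9672471/461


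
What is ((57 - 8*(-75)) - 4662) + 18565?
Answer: 14560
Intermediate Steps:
((57 - 8*(-75)) - 4662) + 18565 = ((57 + 600) - 4662) + 18565 = (657 - 4662) + 18565 = -4005 + 18565 = 14560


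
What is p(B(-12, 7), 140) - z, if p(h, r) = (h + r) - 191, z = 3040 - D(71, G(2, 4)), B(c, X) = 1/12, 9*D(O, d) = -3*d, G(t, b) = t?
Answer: -37099/12 ≈ -3091.6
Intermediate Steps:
D(O, d) = -d/3 (D(O, d) = (-3*d)/9 = -d/3)
B(c, X) = 1/12
z = 9122/3 (z = 3040 - (-1)*2/3 = 3040 - 1*(-⅔) = 3040 + ⅔ = 9122/3 ≈ 3040.7)
p(h, r) = -191 + h + r
p(B(-12, 7), 140) - z = (-191 + 1/12 + 140) - 1*9122/3 = -611/12 - 9122/3 = -37099/12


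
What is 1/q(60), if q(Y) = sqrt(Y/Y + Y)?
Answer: sqrt(61)/61 ≈ 0.12804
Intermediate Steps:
q(Y) = sqrt(1 + Y)
1/q(60) = 1/(sqrt(1 + 60)) = 1/(sqrt(61)) = sqrt(61)/61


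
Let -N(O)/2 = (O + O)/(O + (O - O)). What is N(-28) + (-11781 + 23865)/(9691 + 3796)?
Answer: -41864/13487 ≈ -3.1040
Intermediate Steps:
N(O) = -4 (N(O) = -2*(O + O)/(O + (O - O)) = -2*2*O/(O + 0) = -2*2*O/O = -2*2 = -4)
N(-28) + (-11781 + 23865)/(9691 + 3796) = -4 + (-11781 + 23865)/(9691 + 3796) = -4 + 12084/13487 = -41864/13487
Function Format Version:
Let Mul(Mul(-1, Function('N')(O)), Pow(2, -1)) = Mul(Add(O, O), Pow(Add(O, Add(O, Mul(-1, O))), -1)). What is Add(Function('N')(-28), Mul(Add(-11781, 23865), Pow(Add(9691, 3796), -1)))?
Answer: Rational(-41864, 13487) ≈ -3.1040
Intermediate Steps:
Function('N')(O) = -4 (Function('N')(O) = Mul(-2, Mul(Add(O, O), Pow(Add(O, Add(O, Mul(-1, O))), -1))) = Mul(-2, Mul(Mul(2, O), Pow(Add(O, 0), -1))) = Mul(-2, Mul(Mul(2, O), Pow(O, -1))) = Mul(-2, 2) = -4)
Add(Function('N')(-28), Mul(Add(-11781, 23865), Pow(Add(9691, 3796), -1))) = Add(-4, Mul(Add(-11781, 23865), Pow(Add(9691, 3796), -1))) = Add(-4, Mul(12084, Pow(13487, -1))) = Add(-4, Mul(12084, Rational(1, 13487))) = Add(-4, Rational(12084, 13487)) = Rational(-41864, 13487)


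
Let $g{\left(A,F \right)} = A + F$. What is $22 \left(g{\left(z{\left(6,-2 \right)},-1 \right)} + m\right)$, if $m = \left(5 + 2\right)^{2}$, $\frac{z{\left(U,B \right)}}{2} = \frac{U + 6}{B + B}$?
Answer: $924$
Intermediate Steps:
$z{\left(U,B \right)} = \frac{6 + U}{B}$ ($z{\left(U,B \right)} = 2 \frac{U + 6}{B + B} = 2 \frac{6 + U}{2 B} = \frac{6 + U}{B}$)
$m = 49$ ($m = 7^{2} = 49$)
$22 \left(g{\left(z{\left(6,-2 \right)},-1 \right)} + m\right) = 22 \left(\left(\frac{6 + 6}{-2} - 1\right) + 49\right) = 22 \left(\left(\left(- \frac{1}{2}\right) 12 - 1\right) + 49\right) = 22 \left(\left(-6 - 1\right) + 49\right) = 22 \left(-7 + 49\right) = 22 \cdot 42 = 924$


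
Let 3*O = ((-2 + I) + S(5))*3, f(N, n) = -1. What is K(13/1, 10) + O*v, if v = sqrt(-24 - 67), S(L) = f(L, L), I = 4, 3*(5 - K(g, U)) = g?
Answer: 2/3 + I*sqrt(91) ≈ 0.66667 + 9.5394*I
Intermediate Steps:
K(g, U) = 5 - g/3
S(L) = -1
O = 1 (O = (((-2 + 4) - 1)*3)/3 = ((2 - 1)*3)/3 = (1*3)/3 = (1/3)*3 = 1)
v = I*sqrt(91) (v = sqrt(-91) = I*sqrt(91) ≈ 9.5394*I)
K(13/1, 10) + O*v = (5 - 13/(3*1)) + 1*(I*sqrt(91)) = (5 - 13/3) + I*sqrt(91) = 2/3 + I*sqrt(91)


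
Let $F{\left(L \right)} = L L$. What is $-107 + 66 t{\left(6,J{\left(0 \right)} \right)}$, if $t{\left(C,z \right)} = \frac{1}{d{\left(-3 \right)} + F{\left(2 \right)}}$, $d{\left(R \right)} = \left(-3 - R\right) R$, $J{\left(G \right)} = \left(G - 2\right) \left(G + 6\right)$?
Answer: $- \frac{181}{2} \approx -90.5$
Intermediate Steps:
$F{\left(L \right)} = L^{2}$
$J{\left(G \right)} = \left(-2 + G\right) \left(6 + G\right)$
$d{\left(R \right)} = R \left(-3 - R\right)$
$t{\left(C,z \right)} = \frac{1}{4}$ ($t{\left(C,z \right)} = \frac{1}{\left(-1\right) \left(-3\right) \left(3 - 3\right) + 2^{2}} = \frac{1}{\left(-1\right) \left(-3\right) 0 + 4} = \frac{1}{0 + 4} = \frac{1}{4}$)
$-107 + 66 t{\left(6,J{\left(0 \right)} \right)} = -107 + 66 \cdot \frac{1}{4} = -107 + \frac{33}{2} = - \frac{181}{2}$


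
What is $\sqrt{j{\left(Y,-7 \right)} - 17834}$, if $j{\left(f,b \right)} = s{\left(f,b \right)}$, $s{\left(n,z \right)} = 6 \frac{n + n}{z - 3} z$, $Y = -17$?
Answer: $\frac{2 i \sqrt{112355}}{5} \approx 134.08 i$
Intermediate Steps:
$s{\left(n,z \right)} = \frac{12 n z}{-3 + z}$ ($s{\left(n,z \right)} = 6 \frac{2 n}{-3 + z} z = \frac{12 n}{-3 + z} z = \frac{12 n z}{-3 + z}$)
$j{\left(f,b \right)} = \frac{12 b f}{-3 + b}$ ($j{\left(f,b \right)} = \frac{12 f b}{-3 + b} = \frac{12 b f}{-3 + b}$)
$\sqrt{j{\left(Y,-7 \right)} - 17834} = \sqrt{12 \left(-7\right) \left(-17\right) \frac{1}{-3 - 7} - 17834} = \sqrt{12 \left(-7\right) \left(-17\right) \frac{1}{-10} - 17834} = \sqrt{12 \left(-7\right) \left(-17\right) \left(- \frac{1}{10}\right) - 17834} = \sqrt{- \frac{714}{5} - 17834} = \sqrt{- \frac{89884}{5}} = \frac{2 i \sqrt{112355}}{5}$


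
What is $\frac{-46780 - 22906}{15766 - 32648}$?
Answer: $\frac{34843}{8441} \approx 4.1278$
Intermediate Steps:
$\frac{-46780 - 22906}{15766 - 32648} = - \frac{69686}{-16882} = \left(-69686\right) \left(- \frac{1}{16882}\right) = \frac{34843}{8441}$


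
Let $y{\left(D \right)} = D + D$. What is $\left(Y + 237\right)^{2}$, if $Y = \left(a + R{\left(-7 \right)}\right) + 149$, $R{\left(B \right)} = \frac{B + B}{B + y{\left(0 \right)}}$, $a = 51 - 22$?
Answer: $173889$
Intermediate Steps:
$y{\left(D \right)} = 2 D$
$a = 29$ ($a = 51 - 22 = 29$)
$R{\left(B \right)} = 2$ ($R{\left(B \right)} = \frac{B + B}{B + 2 \cdot 0} = \frac{2 B}{B + 0} = \frac{2 B}{B} = 2$)
$Y = 180$ ($Y = \left(29 + 2\right) + 149 = 31 + 149 = 180$)
$\left(Y + 237\right)^{2} = \left(180 + 237\right)^{2} = 417^{2} = 173889$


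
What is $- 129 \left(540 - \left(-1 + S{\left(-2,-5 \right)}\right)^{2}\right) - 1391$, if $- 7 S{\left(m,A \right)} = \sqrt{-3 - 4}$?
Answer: $- \frac{496583}{7} + \frac{258 i \sqrt{7}}{7} \approx -70940.0 + 97.515 i$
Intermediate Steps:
$S{\left(m,A \right)} = - \frac{i \sqrt{7}}{7}$ ($S{\left(m,A \right)} = - \frac{\sqrt{-3 - 4}}{7} = - \frac{\sqrt{-7}}{7} = - \frac{i \sqrt{7}}{7}$)
$- 129 \left(540 - \left(-1 + S{\left(-2,-5 \right)}\right)^{2}\right) - 1391 = - 129 \left(540 - \left(-1 - \frac{i \sqrt{7}}{7}\right)^{2}\right) - 1391 = \left(-69660 + 129 \left(-1 - \frac{i \sqrt{7}}{7}\right)^{2}\right) - 1391 = -71051 + 129 \left(-1 - \frac{i \sqrt{7}}{7}\right)^{2}$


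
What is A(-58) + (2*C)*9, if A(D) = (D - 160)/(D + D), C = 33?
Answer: 34561/58 ≈ 595.88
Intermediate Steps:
A(D) = (-160 + D)/(2*D) (A(D) = (-160 + D)/((2*D)) = (-160 + D)*(1/(2*D)) = (-160 + D)/(2*D))
A(-58) + (2*C)*9 = (½)*(-160 - 58)/(-58) + (2*33)*9 = (½)*(-1/58)*(-218) + 66*9 = 109/58 + 594 = 34561/58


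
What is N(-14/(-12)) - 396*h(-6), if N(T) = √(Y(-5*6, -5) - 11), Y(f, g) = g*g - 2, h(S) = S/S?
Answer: -396 + 2*√3 ≈ -392.54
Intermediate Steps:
h(S) = 1
Y(f, g) = -2 + g² (Y(f, g) = g² - 2 = -2 + g²)
N(T) = 2*√3 (N(T) = √((-2 + (-5)²) - 11) = √((-2 + 25) - 11) = √(23 - 11) = √12 = 2*√3)
N(-14/(-12)) - 396*h(-6) = 2*√3 - 396*1 = 2*√3 - 396 = -396 + 2*√3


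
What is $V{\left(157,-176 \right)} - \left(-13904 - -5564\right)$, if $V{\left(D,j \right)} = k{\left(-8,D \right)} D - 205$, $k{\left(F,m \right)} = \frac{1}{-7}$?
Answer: $\frac{56788}{7} \approx 8112.6$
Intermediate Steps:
$k{\left(F,m \right)} = - \frac{1}{7}$
$V{\left(D,j \right)} = -205 - \frac{D}{7}$ ($V{\left(D,j \right)} = - \frac{D}{7} - 205 = -205 - \frac{D}{7}$)
$V{\left(157,-176 \right)} - \left(-13904 - -5564\right) = \left(-205 - \frac{157}{7}\right) - \left(-13904 - -5564\right) = \left(-205 - \frac{157}{7}\right) - \left(-13904 + 5564\right) = - \frac{1592}{7} - -8340 = - \frac{1592}{7} + 8340 = \frac{56788}{7}$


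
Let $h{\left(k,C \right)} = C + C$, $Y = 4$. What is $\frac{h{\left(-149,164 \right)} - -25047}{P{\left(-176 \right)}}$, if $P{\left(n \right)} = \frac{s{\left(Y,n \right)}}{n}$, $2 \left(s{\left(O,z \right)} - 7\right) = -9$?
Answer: $-1786400$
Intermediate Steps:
$s{\left(O,z \right)} = \frac{5}{2}$ ($s{\left(O,z \right)} = 7 + \frac{1}{2} \left(-9\right) = 7 - \frac{9}{2} = \frac{5}{2}$)
$h{\left(k,C \right)} = 2 C$
$P{\left(n \right)} = \frac{5}{2 n}$
$\frac{h{\left(-149,164 \right)} - -25047}{P{\left(-176 \right)}} = \frac{2 \cdot 164 - -25047}{\frac{5}{2} \frac{1}{-176}} = \frac{328 + 25047}{\frac{5}{2} \left(- \frac{1}{176}\right)} = \frac{25375}{- \frac{5}{352}} = 25375 \left(- \frac{352}{5}\right) = -1786400$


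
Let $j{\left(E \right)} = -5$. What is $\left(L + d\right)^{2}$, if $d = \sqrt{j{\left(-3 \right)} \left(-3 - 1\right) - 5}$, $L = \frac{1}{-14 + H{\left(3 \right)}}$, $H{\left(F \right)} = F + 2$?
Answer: $\frac{1216}{81} - \frac{2 \sqrt{15}}{9} \approx 14.152$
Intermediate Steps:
$H{\left(F \right)} = 2 + F$
$L = - \frac{1}{9}$ ($L = \frac{1}{-14 + \left(2 + 3\right)} = \frac{1}{-14 + 5} = \frac{1}{-9} = - \frac{1}{9} \approx -0.11111$)
$d = \sqrt{15}$ ($d = \sqrt{- 5 \left(-3 - 1\right) - 5} = \sqrt{\left(-5\right) \left(-4\right) - 5} = \sqrt{20 - 5} = \sqrt{15} \approx 3.873$)
$\left(L + d\right)^{2} = \left(- \frac{1}{9} + \sqrt{15}\right)^{2}$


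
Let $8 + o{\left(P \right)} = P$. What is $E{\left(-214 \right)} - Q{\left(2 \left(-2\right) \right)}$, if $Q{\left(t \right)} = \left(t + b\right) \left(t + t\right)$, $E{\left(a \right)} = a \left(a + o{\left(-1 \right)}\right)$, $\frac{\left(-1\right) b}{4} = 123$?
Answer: $43754$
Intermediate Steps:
$o{\left(P \right)} = -8 + P$
$b = -492$ ($b = \left(-4\right) 123 = -492$)
$E{\left(a \right)} = a \left(-9 + a\right)$ ($E{\left(a \right)} = a \left(a - 9\right) = a \left(-9 + a\right)$)
$Q{\left(t \right)} = 2 t \left(-492 + t\right)$ ($Q{\left(t \right)} = \left(t - 492\right) \left(t + t\right) = \left(-492 + t\right) 2 t = 2 t \left(-492 + t\right)$)
$E{\left(-214 \right)} - Q{\left(2 \left(-2\right) \right)} = - 214 \left(-9 - 214\right) - 2 \cdot 2 \left(-2\right) \left(-492 + 2 \left(-2\right)\right) = \left(-214\right) \left(-223\right) - 2 \left(-4\right) \left(-492 - 4\right) = 47722 - 2 \left(-4\right) \left(-496\right) = 47722 - 3968 = 43754$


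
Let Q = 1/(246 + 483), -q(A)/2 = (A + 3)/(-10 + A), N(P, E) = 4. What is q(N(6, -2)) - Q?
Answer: 1700/729 ≈ 2.3320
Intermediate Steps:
q(A) = -2*(3 + A)/(-10 + A) (q(A) = -2*(A + 3)/(-10 + A) = -2*(3 + A)/(-10 + A))
Q = 1/729 ≈ 0.0013717
q(N(6, -2)) - Q = 2*(-3 - 1*4)/(-10 + 4) - 1*1/729 = 2*(-3 - 4)/(-6) - 1/729 = 2*(-⅙)*(-7) - 1/729 = 7/3 - 1/729 = 1700/729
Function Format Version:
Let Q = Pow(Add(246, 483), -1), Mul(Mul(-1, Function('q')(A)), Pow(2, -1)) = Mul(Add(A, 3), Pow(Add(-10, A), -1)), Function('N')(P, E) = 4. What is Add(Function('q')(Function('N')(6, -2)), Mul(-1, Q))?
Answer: Rational(1700, 729) ≈ 2.3320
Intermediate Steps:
Function('q')(A) = Mul(-2, Pow(Add(-10, A), -1), Add(3, A)) (Function('q')(A) = Mul(-2, Mul(Add(A, 3), Pow(Add(-10, A), -1))) = Mul(-2, Mul(Add(3, A), Pow(Add(-10, A), -1))) = Mul(-2, Mul(Pow(Add(-10, A), -1), Add(3, A))) = Mul(-2, Pow(Add(-10, A), -1), Add(3, A)))
Q = Rational(1, 729) (Q = Pow(729, -1) = Rational(1, 729) ≈ 0.0013717)
Add(Function('q')(Function('N')(6, -2)), Mul(-1, Q)) = Add(Mul(2, Pow(Add(-10, 4), -1), Add(-3, Mul(-1, 4))), Mul(-1, Rational(1, 729))) = Add(Mul(2, Pow(-6, -1), Add(-3, -4)), Rational(-1, 729)) = Add(Mul(2, Rational(-1, 6), -7), Rational(-1, 729)) = Add(Rational(7, 3), Rational(-1, 729)) = Rational(1700, 729)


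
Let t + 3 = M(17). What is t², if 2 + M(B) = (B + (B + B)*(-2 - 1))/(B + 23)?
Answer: 3249/64 ≈ 50.766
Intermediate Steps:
M(B) = -2 - 5*B/(23 + B) (M(B) = -2 + (B + (B + B)*(-2 - 1))/(B + 23) = -2 + (B + (2*B)*(-3))/(23 + B) = -2 + (B - 6*B)/(23 + B) = -2 + (-5*B)/(23 + B) = -2 - 5*B/(23 + B))
t = -57/8 (t = -3 + (-46 - 7*17)/(23 + 17) = -3 + (-46 - 119)/40 = -3 + (1/40)*(-165) = -3 - 33/8 = -57/8 ≈ -7.1250)
t² = (-57/8)² = 3249/64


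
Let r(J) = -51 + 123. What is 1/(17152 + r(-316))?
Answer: 1/17224 ≈ 5.8059e-5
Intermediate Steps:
r(J) = 72
1/(17152 + r(-316)) = 1/(17152 + 72) = 1/17224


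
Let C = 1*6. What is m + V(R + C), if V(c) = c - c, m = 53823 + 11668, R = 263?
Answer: 65491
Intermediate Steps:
m = 65491
C = 6
V(c) = 0
m + V(R + C) = 65491 + 0 = 65491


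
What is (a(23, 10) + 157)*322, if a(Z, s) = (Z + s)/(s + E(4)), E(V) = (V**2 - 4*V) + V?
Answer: 51313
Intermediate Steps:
E(V) = V**2 - 3*V
a(Z, s) = (Z + s)/(4 + s) (a(Z, s) = (Z + s)/(s + 4*(-3 + 4)) = (Z + s)/(s + 4*1) = (Z + s)/(s + 4) = (Z + s)/(4 + s))
(a(23, 10) + 157)*322 = ((23 + 10)/(4 + 10) + 157)*322 = (33/14 + 157)*322 = (2231/14)*322 = 51313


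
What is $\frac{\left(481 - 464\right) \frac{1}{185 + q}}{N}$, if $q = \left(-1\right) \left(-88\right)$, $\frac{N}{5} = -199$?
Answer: $- \frac{17}{271635} \approx -6.2584 \cdot 10^{-5}$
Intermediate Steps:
$N = -995$ ($N = 5 \left(-199\right) = -995$)
$q = 88$
$\frac{\left(481 - 464\right) \frac{1}{185 + q}}{N} = \frac{\left(481 - 464\right) \frac{1}{185 + 88}}{-995} = \frac{17}{273} \left(- \frac{1}{995}\right) = - \frac{17}{271635}$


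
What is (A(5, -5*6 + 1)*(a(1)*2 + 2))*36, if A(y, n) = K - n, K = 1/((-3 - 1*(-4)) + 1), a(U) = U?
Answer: 4248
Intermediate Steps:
K = 1/2 (K = 1/((-3 + 4) + 1) = 1/(1 + 1) = 1/2 ≈ 0.50000)
A(y, n) = 1/2 - n
(A(5, -5*6 + 1)*(a(1)*2 + 2))*36 = ((1/2 - (-5*6 + 1))*(1*2 + 2))*36 = ((1/2 - (-30 + 1))*(2 + 2))*36 = ((1/2 - 1*(-29))*4)*36 = ((1/2 + 29)*4)*36 = ((59/2)*4)*36 = 118*36 = 4248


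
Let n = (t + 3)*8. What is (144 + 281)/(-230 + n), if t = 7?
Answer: -17/6 ≈ -2.8333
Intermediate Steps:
n = 80 (n = (7 + 3)*8 = 10*8 = 80)
(144 + 281)/(-230 + n) = (144 + 281)/(-230 + 80) = 425/(-150) = 425*(-1/150) = -17/6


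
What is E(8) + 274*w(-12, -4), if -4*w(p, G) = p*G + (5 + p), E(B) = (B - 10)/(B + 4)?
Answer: -8426/3 ≈ -2808.7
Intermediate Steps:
E(B) = (-10 + B)/(4 + B)
w(p, G) = -5/4 - p/4 - G*p/4 (w(p, G) = -(p*G + (5 + p))/4 = -(G*p + (5 + p))/4 = -(5 + p + G*p)/4 = -5/4 - p/4 - G*p/4)
E(8) + 274*w(-12, -4) = (-10 + 8)/(4 + 8) + 274*(-5/4 - ¼*(-12) - ¼*(-4)*(-12)) = -2/12 + 274*(-5/4 + 3 - 12) = (1/12)*(-2) + 274*(-41/4) = -⅙ - 5617/2 = -8426/3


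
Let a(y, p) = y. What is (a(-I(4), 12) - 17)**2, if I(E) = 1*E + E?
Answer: 625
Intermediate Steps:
I(E) = 2*E (I(E) = E + E = 2*E)
(a(-I(4), 12) - 17)**2 = (-2*4 - 17)**2 = (-1*8 - 17)**2 = (-8 - 17)**2 = (-25)**2 = 625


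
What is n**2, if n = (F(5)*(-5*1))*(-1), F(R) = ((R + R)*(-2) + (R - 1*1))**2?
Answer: 1638400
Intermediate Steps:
F(R) = (-1 - 3*R)**2 (F(R) = ((2*R)*(-2) + (R - 1))**2 = (-4*R + (-1 + R))**2 = (-1 - 3*R)**2)
n = 1280 (n = ((1 + 3*5)**2*(-5*1))*(-1) = ((1 + 15)**2*(-5))*(-1) = (16**2*(-5))*(-1) = (256*(-5))*(-1) = -1280*(-1) = 1280)
n**2 = 1280**2 = 1638400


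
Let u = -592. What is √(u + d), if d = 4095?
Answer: √3503 ≈ 59.186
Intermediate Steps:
√(u + d) = √(-592 + 4095) = √3503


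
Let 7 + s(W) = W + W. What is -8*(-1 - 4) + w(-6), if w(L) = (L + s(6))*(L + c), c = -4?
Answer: 50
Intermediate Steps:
s(W) = -7 + 2*W (s(W) = -7 + (W + W) = -7 + 2*W)
w(L) = (-4 + L)*(5 + L) (w(L) = (L + (-7 + 2*6))*(L - 4) = (L + (-7 + 12))*(-4 + L) = (L + 5)*(-4 + L) = (5 + L)*(-4 + L) = (-4 + L)*(5 + L))
-8*(-1 - 4) + w(-6) = -8*(-1 - 4) + (-20 - 6 + (-6)**2) = -8*(-5) + (-20 - 6 + 36) = 40 + 10 = 50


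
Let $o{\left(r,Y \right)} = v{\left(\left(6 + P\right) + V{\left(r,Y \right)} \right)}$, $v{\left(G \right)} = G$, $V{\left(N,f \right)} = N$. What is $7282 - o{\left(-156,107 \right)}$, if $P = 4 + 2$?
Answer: $7426$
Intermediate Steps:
$P = 6$
$o{\left(r,Y \right)} = 12 + r$ ($o{\left(r,Y \right)} = \left(6 + 6\right) + r = 12 + r$)
$7282 - o{\left(-156,107 \right)} = 7282 - \left(12 - 156\right) = 7282 - -144 = 7282 + 144 = 7426$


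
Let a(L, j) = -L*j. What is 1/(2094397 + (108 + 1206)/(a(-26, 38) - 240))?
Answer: 374/783305135 ≈ 4.7746e-7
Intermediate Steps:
a(L, j) = -L*j
1/(2094397 + (108 + 1206)/(a(-26, 38) - 240)) = 1/(2094397 + (108 + 1206)/(-1*(-26)*38 - 240)) = 1/(2094397 + 1314/(988 - 240)) = 1/(2094397 + 1314/748) = 1/(2094397 + 1314*(1/748)) = 1/(2094397 + 657/374) = 1/(783305135/374) = 374/783305135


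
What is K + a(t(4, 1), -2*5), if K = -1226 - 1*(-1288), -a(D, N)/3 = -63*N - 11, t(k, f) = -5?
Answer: -1795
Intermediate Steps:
a(D, N) = 33 + 189*N (a(D, N) = -3*(-63*N - 11) = -3*(-11 - 63*N) = 33 + 189*N)
K = 62 (K = -1226 + 1288 = 62)
K + a(t(4, 1), -2*5) = 62 + (33 + 189*(-2*5)) = 62 + (33 + 189*(-10)) = 62 + (33 - 1890) = 62 - 1857 = -1795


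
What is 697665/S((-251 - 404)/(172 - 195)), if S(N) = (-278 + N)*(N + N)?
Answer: -24604319/501206 ≈ -49.090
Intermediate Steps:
S(N) = 2*N*(-278 + N) (S(N) = (-278 + N)*(2*N) = 2*N*(-278 + N))
697665/S((-251 - 404)/(172 - 195)) = 697665/((2*((-251 - 404)/(172 - 195))*(-278 + (-251 - 404)/(172 - 195)))) = 697665/((2*(-655/(-23))*(-278 - 655/(-23)))) = 697665/((2*(-655*(-1/23))*(-278 - 655*(-1/23)))) = 697665/((2*(655/23)*(-278 + 655/23))) = 697665/((2*(655/23)*(-5739/23))) = 697665/(-7518090/529) = 697665*(-529/7518090) = -24604319/501206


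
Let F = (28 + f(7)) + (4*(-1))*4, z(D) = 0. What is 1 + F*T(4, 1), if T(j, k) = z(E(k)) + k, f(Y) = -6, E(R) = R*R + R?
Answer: 7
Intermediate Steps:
E(R) = R + R² (E(R) = R² + R = R + R²)
T(j, k) = k (T(j, k) = 0 + k = k)
F = 6 (F = (28 - 6) + (4*(-1))*4 = 22 - 4*4 = 22 - 16 = 6)
1 + F*T(4, 1) = 1 + 6*1 = 1 + 6 = 7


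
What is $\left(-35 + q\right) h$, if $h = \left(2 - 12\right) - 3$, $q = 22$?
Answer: $169$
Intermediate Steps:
$h = -13$ ($h = -10 - 3 = -13$)
$\left(-35 + q\right) h = \left(-35 + 22\right) \left(-13\right) = \left(-13\right) \left(-13\right) = 169$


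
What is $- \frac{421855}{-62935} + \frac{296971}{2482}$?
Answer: $\frac{3947382799}{31240934} \approx 126.35$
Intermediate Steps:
$- \frac{421855}{-62935} + \frac{296971}{2482} = \left(-421855\right) \left(- \frac{1}{62935}\right) + 296971 \cdot \frac{1}{2482} = \frac{84371}{12587} + \frac{296971}{2482} = \frac{3947382799}{31240934}$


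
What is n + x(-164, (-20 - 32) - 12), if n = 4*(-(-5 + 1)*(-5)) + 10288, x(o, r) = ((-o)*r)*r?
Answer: 681952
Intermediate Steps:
x(o, r) = -o*r**2 (x(o, r) = (-o*r)*r = -o*r**2)
n = 10208 (n = 4*(-(-4)*(-5)) + 10288 = 4*(-1*(-4)*(-5)) + 10288 = 4*(4*(-5)) + 10288 = 4*(-20) + 10288 = -80 + 10288 = 10208)
n + x(-164, (-20 - 32) - 12) = 10208 - 1*(-164)*((-20 - 32) - 12)**2 = 10208 - 1*(-164)*(-52 - 12)**2 = 10208 - 1*(-164)*(-64)**2 = 10208 - 1*(-164)*4096 = 10208 + 671744 = 681952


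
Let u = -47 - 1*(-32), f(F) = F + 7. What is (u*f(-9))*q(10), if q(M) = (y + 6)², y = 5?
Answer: 3630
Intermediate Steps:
f(F) = 7 + F
q(M) = 121 (q(M) = (5 + 6)² = 11² = 121)
u = -15 (u = -47 + 32 = -15)
(u*f(-9))*q(10) = -15*(7 - 9)*121 = -15*(-2)*121 = 30*121 = 3630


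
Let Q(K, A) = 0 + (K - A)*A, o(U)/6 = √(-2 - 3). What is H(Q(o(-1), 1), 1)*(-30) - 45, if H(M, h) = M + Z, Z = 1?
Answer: -45 - 180*I*√5 ≈ -45.0 - 402.49*I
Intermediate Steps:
o(U) = 6*I*√5 (o(U) = 6*√(-2 - 3) = 6*√(-5) = 6*(I*√5) = 6*I*√5)
Q(K, A) = A*(K - A) (Q(K, A) = 0 + A*(K - A) = A*(K - A))
H(M, h) = 1 + M (H(M, h) = M + 1 = 1 + M)
H(Q(o(-1), 1), 1)*(-30) - 45 = (1 + 1*(6*I*√5 - 1*1))*(-30) - 45 = (1 + 1*(6*I*√5 - 1))*(-30) - 45 = (1 + 1*(-1 + 6*I*√5))*(-30) - 45 = (1 + (-1 + 6*I*√5))*(-30) - 45 = (6*I*√5)*(-30) - 45 = -180*I*√5 - 45 = -45 - 180*I*√5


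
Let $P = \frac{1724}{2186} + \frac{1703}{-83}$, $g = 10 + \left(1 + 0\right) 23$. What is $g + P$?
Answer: $\frac{1203894}{90719} \approx 13.271$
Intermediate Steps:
$g = 33$ ($g = 10 + 1 \cdot 23 = 10 + 23 = 33$)
$P = - \frac{1789833}{90719}$ ($P = 1724 \cdot \frac{1}{2186} + 1703 \left(- \frac{1}{83}\right) = \frac{862}{1093} - \frac{1703}{83} = - \frac{1789833}{90719} \approx -19.729$)
$g + P = 33 - \frac{1789833}{90719} = \frac{1203894}{90719}$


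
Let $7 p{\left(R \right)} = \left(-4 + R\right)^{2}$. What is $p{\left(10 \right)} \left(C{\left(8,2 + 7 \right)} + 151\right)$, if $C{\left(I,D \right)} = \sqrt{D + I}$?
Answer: $\frac{5436}{7} + \frac{36 \sqrt{17}}{7} \approx 797.78$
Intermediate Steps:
$p{\left(R \right)} = \frac{\left(-4 + R\right)^{2}}{7}$
$p{\left(10 \right)} \left(C{\left(8,2 + 7 \right)} + 151\right) = \frac{\left(-4 + 10\right)^{2}}{7} \left(\sqrt{\left(2 + 7\right) + 8} + 151\right) = \frac{6^{2}}{7} \left(\sqrt{9 + 8} + 151\right) = \frac{1}{7} \cdot 36 \left(\sqrt{17} + 151\right) = \frac{36 \left(151 + \sqrt{17}\right)}{7} = \frac{5436}{7} + \frac{36 \sqrt{17}}{7}$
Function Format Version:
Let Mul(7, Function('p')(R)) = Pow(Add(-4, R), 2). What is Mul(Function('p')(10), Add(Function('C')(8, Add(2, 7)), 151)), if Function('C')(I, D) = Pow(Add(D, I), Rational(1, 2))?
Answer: Add(Rational(5436, 7), Mul(Rational(36, 7), Pow(17, Rational(1, 2)))) ≈ 797.78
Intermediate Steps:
Function('p')(R) = Mul(Rational(1, 7), Pow(Add(-4, R), 2))
Mul(Function('p')(10), Add(Function('C')(8, Add(2, 7)), 151)) = Mul(Mul(Rational(1, 7), Pow(Add(-4, 10), 2)), Add(Pow(Add(Add(2, 7), 8), Rational(1, 2)), 151)) = Mul(Mul(Rational(1, 7), Pow(6, 2)), Add(Pow(Add(9, 8), Rational(1, 2)), 151)) = Mul(Mul(Rational(1, 7), 36), Add(Pow(17, Rational(1, 2)), 151)) = Mul(Rational(36, 7), Add(151, Pow(17, Rational(1, 2)))) = Add(Rational(5436, 7), Mul(Rational(36, 7), Pow(17, Rational(1, 2))))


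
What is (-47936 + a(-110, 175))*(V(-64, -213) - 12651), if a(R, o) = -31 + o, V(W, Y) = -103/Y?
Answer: 128778411520/213 ≈ 6.0459e+8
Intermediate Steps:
(-47936 + a(-110, 175))*(V(-64, -213) - 12651) = (-47936 + (-31 + 175))*(-103/(-213) - 12651) = (-47936 + 144)*(-103*(-1/213) - 12651) = -47792*(103/213 - 12651) = -47792*(-2694560/213) = 128778411520/213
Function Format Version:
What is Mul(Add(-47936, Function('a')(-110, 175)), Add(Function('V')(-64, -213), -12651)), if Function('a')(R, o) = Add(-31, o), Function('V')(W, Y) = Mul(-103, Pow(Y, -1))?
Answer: Rational(128778411520, 213) ≈ 6.0459e+8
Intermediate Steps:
Mul(Add(-47936, Function('a')(-110, 175)), Add(Function('V')(-64, -213), -12651)) = Mul(Add(-47936, Add(-31, 175)), Add(Mul(-103, Pow(-213, -1)), -12651)) = Mul(Add(-47936, 144), Add(Mul(-103, Rational(-1, 213)), -12651)) = Mul(-47792, Add(Rational(103, 213), -12651)) = Mul(-47792, Rational(-2694560, 213)) = Rational(128778411520, 213)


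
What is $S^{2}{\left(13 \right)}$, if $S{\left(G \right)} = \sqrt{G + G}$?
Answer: $26$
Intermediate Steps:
$S{\left(G \right)} = \sqrt{2} \sqrt{G}$ ($S{\left(G \right)} = \sqrt{2 G} = \sqrt{2} \sqrt{G}$)
$S^{2}{\left(13 \right)} = \left(\sqrt{2} \sqrt{13}\right)^{2} = \left(\sqrt{26}\right)^{2} = 26$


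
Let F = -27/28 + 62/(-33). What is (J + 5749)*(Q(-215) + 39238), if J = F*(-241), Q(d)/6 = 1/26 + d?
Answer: 2932919293841/12012 ≈ 2.4417e+8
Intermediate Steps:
F = -2627/924 (F = -27*1/28 + 62*(-1/33) = -27/28 - 62/33 = -2627/924 ≈ -2.8431)
Q(d) = 3/13 + 6*d (Q(d) = 6*(1/26 + d) = 3/13 + 6*d)
J = 633107/924 (J = -2627/924*(-241) = 633107/924 ≈ 685.18)
(J + 5749)*(Q(-215) + 39238) = (633107/924 + 5749)*((3/13 + 6*(-215)) + 39238) = 5945183*((3/13 - 1290) + 39238)/924 = 5945183*(-16767/13 + 39238)/924 = (5945183/924)*(493327/13) = 2932919293841/12012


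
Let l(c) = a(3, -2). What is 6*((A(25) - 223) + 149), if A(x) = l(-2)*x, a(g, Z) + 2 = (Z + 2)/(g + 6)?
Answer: -744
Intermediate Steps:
a(g, Z) = -2 + (2 + Z)/(6 + g) (a(g, Z) = -2 + (Z + 2)/(g + 6) = -2 + (2 + Z)/(6 + g))
l(c) = -2 (l(c) = (-10 - 2 - 2*3)/(6 + 3) = (-10 - 2 - 6)/9 = (⅑)*(-18) = -2)
A(x) = -2*x
6*((A(25) - 223) + 149) = 6*((-2*25 - 223) + 149) = 6*((-50 - 223) + 149) = 6*(-273 + 149) = 6*(-124) = -744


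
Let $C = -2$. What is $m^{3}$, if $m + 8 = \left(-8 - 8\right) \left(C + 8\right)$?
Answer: $-1124864$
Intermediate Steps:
$m = -104$ ($m = -8 + \left(-8 - 8\right) \left(-2 + 8\right) = -8 - 96 = -104$)
$m^{3} = \left(-104\right)^{3} = -1124864$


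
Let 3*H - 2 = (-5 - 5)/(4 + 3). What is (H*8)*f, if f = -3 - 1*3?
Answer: -64/7 ≈ -9.1429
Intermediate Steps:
f = -6 (f = -3 - 3 = -6)
H = 4/21 (H = 2/3 + ((-5 - 5)/(4 + 3))/3 = 2/3 + (-10/7)/3 = 2/3 + (-10*1/7)/3 = 2/3 + (1/3)*(-10/7) = 2/3 - 10/21 = 4/21 ≈ 0.19048)
(H*8)*f = ((4/21)*8)*(-6) = (32/21)*(-6) = -64/7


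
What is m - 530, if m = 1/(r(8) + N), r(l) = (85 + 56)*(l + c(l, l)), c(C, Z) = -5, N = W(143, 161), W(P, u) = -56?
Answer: -194509/367 ≈ -530.00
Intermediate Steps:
N = -56
r(l) = -705 + 141*l (r(l) = (85 + 56)*(l - 5) = 141*(-5 + l) = -705 + 141*l)
m = 1/367 (m = 1/((-705 + 141*8) - 56) = 1/((-705 + 1128) - 56) = 1/(423 - 56) = 1/367 ≈ 0.0027248)
m - 530 = 1/367 - 530 = -194509/367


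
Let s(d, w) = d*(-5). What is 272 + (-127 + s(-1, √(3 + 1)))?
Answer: 150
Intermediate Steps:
s(d, w) = -5*d
272 + (-127 + s(-1, √(3 + 1))) = 272 + (-127 - 5*(-1)) = 272 + (-127 + 5) = 272 - 122 = 150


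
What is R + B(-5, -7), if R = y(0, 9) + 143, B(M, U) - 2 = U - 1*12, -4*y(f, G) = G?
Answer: 495/4 ≈ 123.75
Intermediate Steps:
y(f, G) = -G/4
B(M, U) = -10 + U (B(M, U) = 2 + (U - 1*12) = 2 + (U - 12) = 2 + (-12 + U) = -10 + U)
R = 563/4 (R = -¼*9 + 143 = -9/4 + 143 = 563/4 ≈ 140.75)
R + B(-5, -7) = 563/4 + (-10 - 7) = 563/4 - 17 = 495/4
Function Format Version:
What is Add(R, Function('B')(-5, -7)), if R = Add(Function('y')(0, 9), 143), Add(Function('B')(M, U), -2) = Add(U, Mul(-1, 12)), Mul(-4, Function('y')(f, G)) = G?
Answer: Rational(495, 4) ≈ 123.75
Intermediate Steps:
Function('y')(f, G) = Mul(Rational(-1, 4), G)
Function('B')(M, U) = Add(-10, U) (Function('B')(M, U) = Add(2, Add(U, Mul(-1, 12))) = Add(2, Add(U, -12)) = Add(2, Add(-12, U)) = Add(-10, U))
R = Rational(563, 4) (R = Add(Mul(Rational(-1, 4), 9), 143) = Add(Rational(-9, 4), 143) = Rational(563, 4) ≈ 140.75)
Add(R, Function('B')(-5, -7)) = Add(Rational(563, 4), Add(-10, -7)) = Add(Rational(563, 4), -17) = Rational(495, 4)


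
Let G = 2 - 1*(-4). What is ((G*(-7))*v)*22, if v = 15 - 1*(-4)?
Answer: -17556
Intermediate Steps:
v = 19 (v = 15 + 4 = 19)
G = 6 (G = 2 + 4 = 6)
((G*(-7))*v)*22 = ((6*(-7))*19)*22 = -42*19*22 = -798*22 = -17556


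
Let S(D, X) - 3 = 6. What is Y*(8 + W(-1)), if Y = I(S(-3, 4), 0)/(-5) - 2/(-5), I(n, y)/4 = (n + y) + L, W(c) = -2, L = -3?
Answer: -132/5 ≈ -26.400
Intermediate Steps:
S(D, X) = 9 (S(D, X) = 3 + 6 = 9)
I(n, y) = -12 + 4*n + 4*y (I(n, y) = 4*((n + y) - 3) = 4*(-3 + n + y) = -12 + 4*n + 4*y)
Y = -22/5 (Y = (-12 + 4*9 + 4*0)/(-5) - 2/(-5) = (-12 + 36 + 0)*(-1/5) - 2*(-1/5) = 24*(-1/5) + 2/5 = -24/5 + 2/5 = -22/5 ≈ -4.4000)
Y*(8 + W(-1)) = -22*(8 - 2)/5 = -22/5*6 = -132/5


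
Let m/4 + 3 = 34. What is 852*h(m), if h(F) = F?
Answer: 105648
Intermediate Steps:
m = 124 (m = -12 + 4*34 = -12 + 136 = 124)
852*h(m) = 852*124 = 105648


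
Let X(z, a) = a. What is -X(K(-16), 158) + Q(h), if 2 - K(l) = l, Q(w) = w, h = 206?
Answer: 48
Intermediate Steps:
K(l) = 2 - l
-X(K(-16), 158) + Q(h) = -1*158 + 206 = -158 + 206 = 48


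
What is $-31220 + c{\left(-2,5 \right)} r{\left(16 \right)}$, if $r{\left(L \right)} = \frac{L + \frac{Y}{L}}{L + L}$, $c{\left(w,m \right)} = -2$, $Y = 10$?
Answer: $- \frac{3996293}{128} \approx -31221.0$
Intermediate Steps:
$r{\left(L \right)} = \frac{L + \frac{10}{L}}{2 L}$ ($r{\left(L \right)} = \frac{L + \frac{10}{L}}{L + L} = \frac{L + \frac{10}{L}}{2 L}$)
$-31220 + c{\left(-2,5 \right)} r{\left(16 \right)} = -31220 - 2 \left(\frac{1}{2} + \frac{5}{256}\right) = -31220 - \frac{133}{128} = - \frac{3996293}{128}$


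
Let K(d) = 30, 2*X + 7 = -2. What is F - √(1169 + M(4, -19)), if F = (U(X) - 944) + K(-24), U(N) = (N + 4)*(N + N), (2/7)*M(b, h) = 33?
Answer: -1819/2 - √5138/2 ≈ -945.34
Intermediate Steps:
X = -9/2 (X = -7/2 + (½)*(-2) = -7/2 - 1 = -9/2 ≈ -4.5000)
M(b, h) = 231/2 (M(b, h) = (7/2)*33 = 231/2)
U(N) = 2*N*(4 + N) (U(N) = (4 + N)*(2*N) = 2*N*(4 + N))
F = -1819/2 (F = (2*(-9/2)*(4 - 9/2) - 944) + 30 = (2*(-9/2)*(-½) - 944) + 30 = (9/2 - 944) + 30 = -1879/2 + 30 = -1819/2 ≈ -909.50)
F - √(1169 + M(4, -19)) = -1819/2 - √(1169 + 231/2) = -1819/2 - √(2569/2) = -1819/2 - √5138/2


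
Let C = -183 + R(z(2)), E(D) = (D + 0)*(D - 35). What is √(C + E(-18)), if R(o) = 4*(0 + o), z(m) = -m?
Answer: √763 ≈ 27.622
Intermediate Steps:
R(o) = 4*o
E(D) = D*(-35 + D)
C = -191 (C = -183 + 4*(-1*2) = -183 + 4*(-2) = -183 - 8 = -191)
√(C + E(-18)) = √(-191 - 18*(-35 - 18)) = √(-191 - 18*(-53)) = √(-191 + 954) = √763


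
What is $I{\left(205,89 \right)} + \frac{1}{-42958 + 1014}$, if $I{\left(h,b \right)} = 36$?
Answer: $\frac{1509983}{41944} \approx 36.0$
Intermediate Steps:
$I{\left(205,89 \right)} + \frac{1}{-42958 + 1014} = 36 + \frac{1}{-42958 + 1014} = 36 + \frac{1}{-41944} = 36 - \frac{1}{41944} = \frac{1509983}{41944}$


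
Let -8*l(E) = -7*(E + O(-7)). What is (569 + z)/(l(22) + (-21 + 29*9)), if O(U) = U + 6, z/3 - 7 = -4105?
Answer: -93800/2067 ≈ -45.380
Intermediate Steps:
z = -12294 (z = 21 + 3*(-4105) = 21 - 12315 = -12294)
O(U) = 6 + U
l(E) = -7/8 + 7*E/8 (l(E) = -(-7)*(E + (6 - 7))/8 = -(-7)*(E - 1)/8 = -(-7)*(-1 + E)/8 = -(7 - 7*E)/8 = -7/8 + 7*E/8)
(569 + z)/(l(22) + (-21 + 29*9)) = (569 - 12294)/((-7/8 + (7/8)*22) + (-21 + 29*9)) = -11725/((-7/8 + 77/4) + (-21 + 261)) = -11725/(147/8 + 240) = -11725/2067/8 = -11725*8/2067 = -93800/2067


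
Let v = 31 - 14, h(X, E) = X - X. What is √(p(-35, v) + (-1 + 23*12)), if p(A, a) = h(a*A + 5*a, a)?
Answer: 5*√11 ≈ 16.583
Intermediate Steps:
h(X, E) = 0
v = 17
p(A, a) = 0
√(p(-35, v) + (-1 + 23*12)) = √(0 + (-1 + 23*12)) = √(0 + (-1 + 276)) = √(0 + 275) = √275 = 5*√11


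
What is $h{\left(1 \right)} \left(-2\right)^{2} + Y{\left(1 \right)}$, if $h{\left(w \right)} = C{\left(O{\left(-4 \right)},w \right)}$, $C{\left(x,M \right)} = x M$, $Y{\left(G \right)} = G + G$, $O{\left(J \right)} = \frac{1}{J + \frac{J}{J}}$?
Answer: $\frac{2}{3} \approx 0.66667$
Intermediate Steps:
$O{\left(J \right)} = \frac{1}{1 + J}$ ($O{\left(J \right)} = \frac{1}{J + 1} = \frac{1}{1 + J}$)
$Y{\left(G \right)} = 2 G$
$C{\left(x,M \right)} = M x$
$h{\left(w \right)} = - \frac{w}{3}$ ($h{\left(w \right)} = \frac{w}{1 - 4} = \frac{w}{-3} = w \left(- \frac{1}{3}\right) = - \frac{w}{3}$)
$h{\left(1 \right)} \left(-2\right)^{2} + Y{\left(1 \right)} = \left(- \frac{1}{3}\right) 1 \left(-2\right)^{2} + 2 \cdot 1 = \left(- \frac{1}{3}\right) 4 + 2 = - \frac{4}{3} + 2 = \frac{2}{3}$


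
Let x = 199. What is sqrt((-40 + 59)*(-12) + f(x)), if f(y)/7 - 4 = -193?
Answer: I*sqrt(1551) ≈ 39.383*I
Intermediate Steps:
f(y) = -1323 (f(y) = 28 + 7*(-193) = 28 - 1351 = -1323)
sqrt((-40 + 59)*(-12) + f(x)) = sqrt((-40 + 59)*(-12) - 1323) = sqrt(19*(-12) - 1323) = sqrt(-228 - 1323) = sqrt(-1551) = I*sqrt(1551)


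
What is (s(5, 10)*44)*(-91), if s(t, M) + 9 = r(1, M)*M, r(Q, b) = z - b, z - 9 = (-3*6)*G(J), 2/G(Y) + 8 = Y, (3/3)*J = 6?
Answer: -644644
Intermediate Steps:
J = 6
G(Y) = 2/(-8 + Y)
z = 27 (z = 9 + (-3*6)*(2/(-8 + 6)) = 9 - 36/(-2) = 9 - 36*(-1)/2 = 9 - 18*(-1) = 9 + 18 = 27)
r(Q, b) = 27 - b
s(t, M) = -9 + M*(27 - M) (s(t, M) = -9 + (27 - M)*M = -9 + M*(27 - M))
(s(5, 10)*44)*(-91) = ((-9 - 1*10*(-27 + 10))*44)*(-91) = ((-9 - 1*10*(-17))*44)*(-91) = ((-9 + 170)*44)*(-91) = (161*44)*(-91) = 7084*(-91) = -644644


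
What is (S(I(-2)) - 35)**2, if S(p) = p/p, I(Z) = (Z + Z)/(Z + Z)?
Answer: 1156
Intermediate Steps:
I(Z) = 1 (I(Z) = (2*Z)/((2*Z)) = (2*Z)*(1/(2*Z)) = 1)
S(p) = 1
(S(I(-2)) - 35)**2 = (1 - 35)**2 = (-34)**2 = 1156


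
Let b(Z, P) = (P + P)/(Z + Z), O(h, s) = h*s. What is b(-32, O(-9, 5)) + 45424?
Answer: 1453613/32 ≈ 45425.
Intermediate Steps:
b(Z, P) = P/Z (b(Z, P) = (2*P)/((2*Z)) = (2*P)*(1/(2*Z)) = P/Z)
b(-32, O(-9, 5)) + 45424 = -9*5/(-32) + 45424 = -45*(-1/32) + 45424 = 45/32 + 45424 = 1453613/32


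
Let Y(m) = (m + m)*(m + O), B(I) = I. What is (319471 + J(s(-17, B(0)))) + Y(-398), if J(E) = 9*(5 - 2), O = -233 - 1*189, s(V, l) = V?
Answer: 972218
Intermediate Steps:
O = -422 (O = -233 - 189 = -422)
J(E) = 27 (J(E) = 9*3 = 27)
Y(m) = 2*m*(-422 + m) (Y(m) = (m + m)*(m - 422) = (2*m)*(-422 + m) = 2*m*(-422 + m))
(319471 + J(s(-17, B(0)))) + Y(-398) = (319471 + 27) + 2*(-398)*(-422 - 398) = 319498 + 2*(-398)*(-820) = 319498 + 652720 = 972218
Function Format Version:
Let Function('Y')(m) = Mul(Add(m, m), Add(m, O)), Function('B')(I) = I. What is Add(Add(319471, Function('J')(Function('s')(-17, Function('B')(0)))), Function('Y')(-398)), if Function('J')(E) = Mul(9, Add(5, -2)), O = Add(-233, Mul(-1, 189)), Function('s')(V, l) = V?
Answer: 972218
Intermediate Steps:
O = -422 (O = Add(-233, -189) = -422)
Function('J')(E) = 27 (Function('J')(E) = Mul(9, 3) = 27)
Function('Y')(m) = Mul(2, m, Add(-422, m)) (Function('Y')(m) = Mul(Add(m, m), Add(m, -422)) = Mul(Mul(2, m), Add(-422, m)) = Mul(2, m, Add(-422, m)))
Add(Add(319471, Function('J')(Function('s')(-17, Function('B')(0)))), Function('Y')(-398)) = Add(Add(319471, 27), Mul(2, -398, Add(-422, -398))) = Add(319498, Mul(2, -398, -820)) = Add(319498, 652720) = 972218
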